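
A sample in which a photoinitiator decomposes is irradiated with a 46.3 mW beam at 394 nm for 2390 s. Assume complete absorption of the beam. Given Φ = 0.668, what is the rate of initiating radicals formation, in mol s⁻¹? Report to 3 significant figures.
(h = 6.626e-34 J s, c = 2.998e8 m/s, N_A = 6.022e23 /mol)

Photon energy at 394 nm: hc/λ = (6.626e-34)(2.998e8)/(394e-9) = 5.042e-19 J.
Energy delivered: (46.3 mW)(2390 s) = 110.7 J.
Photons incident: 110.7 / 5.042e-19 = 2.196e20, i.e. 2.196e20/6.022e23 = 3.647e-4 mol.
Product formed: 0.668 × 3.647e-4 = 2.436e-4 mol.
Rate: 2.436e-4 / 2390 s = 1.02e-7 mol s⁻¹.

1.02e-7 mol s⁻¹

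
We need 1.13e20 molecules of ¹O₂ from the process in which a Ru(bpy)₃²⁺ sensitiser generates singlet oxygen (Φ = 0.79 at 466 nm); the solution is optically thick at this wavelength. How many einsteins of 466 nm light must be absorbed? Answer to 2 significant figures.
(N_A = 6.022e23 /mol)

Product: 1.13e20 / 6.022e23 = 1.876e-4 mol.
Photons that must be absorbed: 1.876e-4 / 0.79 = 2.375e-4 mol.

2.4e-4 einstein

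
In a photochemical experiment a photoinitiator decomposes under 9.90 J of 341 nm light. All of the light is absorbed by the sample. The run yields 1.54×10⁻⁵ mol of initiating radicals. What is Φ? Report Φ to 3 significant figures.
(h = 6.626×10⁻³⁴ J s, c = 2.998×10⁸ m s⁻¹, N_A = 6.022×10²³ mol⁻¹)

Φ = 0.546

Photon energy at 341 nm: hc/λ = (6.626×10⁻³⁴)(2.998×10⁸)/(341×10⁻⁹) = 5.825×10⁻¹⁹ J.
Photons incident: 9.90 / 5.825×10⁻¹⁹ = 1.700×10¹⁹, i.e. 1.700×10¹⁹/6.022×10²³ = 2.823×10⁻⁵ mol.
Φ = 1.54×10⁻⁵ mol / 2.823×10⁻⁵ mol photons = 0.546.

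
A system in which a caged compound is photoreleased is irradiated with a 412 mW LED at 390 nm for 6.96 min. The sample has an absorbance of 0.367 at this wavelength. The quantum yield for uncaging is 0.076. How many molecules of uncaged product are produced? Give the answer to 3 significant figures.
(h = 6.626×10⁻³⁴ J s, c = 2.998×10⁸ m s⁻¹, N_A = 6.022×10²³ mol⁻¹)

Photon energy at 390 nm: hc/λ = (6.626×10⁻³⁴)(2.998×10⁸)/(390×10⁻⁹) = 5.094×10⁻¹⁹ J.
Energy delivered: (412 mW)(417.6 s) = 172.1 J.
Photons incident: 172.1 / 5.094×10⁻¹⁹ = 3.378×10²⁰, i.e. 3.378×10²⁰/6.022×10²³ = 5.609×10⁻⁴ mol.
Fraction absorbed: 1 − 10^(−0.367) = 0.5705.
Photons absorbed: 0.5705 × 5.609×10⁻⁴ = 3.200×10⁻⁴ mol.
Product: Φ × n_abs = 0.076 × 3.200×10⁻⁴ = 2.432×10⁻⁵ mol.
As a count: 2.432×10⁻⁵ × 6.022×10²³ = 1.46×10¹⁹.

1.46×10¹⁹ molecules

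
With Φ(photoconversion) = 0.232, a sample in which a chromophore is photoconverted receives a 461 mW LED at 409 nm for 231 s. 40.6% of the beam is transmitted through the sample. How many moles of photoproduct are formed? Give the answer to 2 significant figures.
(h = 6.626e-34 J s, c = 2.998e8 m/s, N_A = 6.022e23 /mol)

5.0e-5 mol

Photon energy at 409 nm: hc/λ = (6.626e-34)(2.998e8)/(409e-9) = 4.857e-19 J.
Energy delivered: (461 mW)(231 s) = 106.5 J.
Photons incident: 106.5 / 4.857e-19 = 2.193e20, i.e. 2.193e20/6.022e23 = 3.642e-4 mol.
Fraction absorbed: 1 − 40.6/100 = 0.5940.
Photons absorbed: 0.5940 × 3.642e-4 = 2.163e-4 mol.
Product: Φ × n_abs = 0.232 × 2.163e-4 = 5.018e-5 mol.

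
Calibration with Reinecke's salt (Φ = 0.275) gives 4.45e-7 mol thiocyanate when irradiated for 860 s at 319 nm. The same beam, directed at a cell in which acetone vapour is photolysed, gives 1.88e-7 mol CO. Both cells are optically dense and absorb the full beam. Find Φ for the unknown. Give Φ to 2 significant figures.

Photons absorbed by the actinometer: 4.45e-7 / 0.275 = 1.618e-6 mol.
Φ(unknown) = 1.88e-7 / 1.618e-6 = 0.12.

Φ = 0.12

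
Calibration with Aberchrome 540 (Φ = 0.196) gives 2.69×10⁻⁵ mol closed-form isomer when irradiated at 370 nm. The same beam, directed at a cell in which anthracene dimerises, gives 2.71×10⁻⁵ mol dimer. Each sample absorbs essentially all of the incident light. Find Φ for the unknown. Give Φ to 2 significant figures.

Φ = 0.20

Photons absorbed by the actinometer: 2.69×10⁻⁵ / 0.196 = 1.372×10⁻⁴ mol.
Φ(unknown) = 2.71×10⁻⁵ / 1.372×10⁻⁴ = 0.20.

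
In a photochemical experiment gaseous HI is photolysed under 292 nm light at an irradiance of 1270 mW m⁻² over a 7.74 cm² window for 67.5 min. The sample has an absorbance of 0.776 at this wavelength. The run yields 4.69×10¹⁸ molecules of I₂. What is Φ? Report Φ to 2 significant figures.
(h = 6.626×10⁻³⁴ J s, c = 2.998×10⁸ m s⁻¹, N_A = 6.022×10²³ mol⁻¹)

Product: 4.69×10¹⁸ / 6.022×10²³ = 7.788×10⁻⁶ mol.
Photon energy at 292 nm: hc/λ = (6.626×10⁻³⁴)(2.998×10⁸)/(292×10⁻⁹) = 6.803×10⁻¹⁹ J.
Energy delivered: (1270 mW m⁻²)(7.74×10⁻⁴ m²)(4050 s) = 3.981 J.
Photons incident: 3.981 / 6.803×10⁻¹⁹ = 5.852×10¹⁸, i.e. 5.852×10¹⁸/6.022×10²³ = 9.718×10⁻⁶ mol.
Fraction absorbed: 1 − 10^(−0.776) = 0.8325.
Photons absorbed: 0.8325 × 9.718×10⁻⁶ = 8.090×10⁻⁶ mol.
Φ = 7.788×10⁻⁶ mol / 8.090×10⁻⁶ mol photons = 0.96.

Φ = 0.96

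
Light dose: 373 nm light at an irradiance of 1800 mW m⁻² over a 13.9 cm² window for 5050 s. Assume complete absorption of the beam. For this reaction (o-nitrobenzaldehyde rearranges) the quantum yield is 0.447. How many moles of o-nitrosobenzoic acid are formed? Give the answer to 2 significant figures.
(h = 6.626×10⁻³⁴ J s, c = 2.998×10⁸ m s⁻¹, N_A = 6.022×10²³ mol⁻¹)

Photon energy at 373 nm: hc/λ = (6.626×10⁻³⁴)(2.998×10⁸)/(373×10⁻⁹) = 5.326×10⁻¹⁹ J.
Energy delivered: (1800 mW m⁻²)(13.9×10⁻⁴ m²)(5050 s) = 12.64 J.
Photons incident: 12.64 / 5.326×10⁻¹⁹ = 2.373×10¹⁹, i.e. 2.373×10¹⁹/6.022×10²³ = 3.941×10⁻⁵ mol.
Product: Φ × n_abs = 0.447 × 3.941×10⁻⁵ = 1.762×10⁻⁵ mol.

1.8×10⁻⁵ mol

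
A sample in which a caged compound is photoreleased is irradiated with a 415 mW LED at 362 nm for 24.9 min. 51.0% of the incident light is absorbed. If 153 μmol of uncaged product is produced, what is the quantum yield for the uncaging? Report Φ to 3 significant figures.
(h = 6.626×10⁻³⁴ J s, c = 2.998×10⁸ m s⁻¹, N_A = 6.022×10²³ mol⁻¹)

Product: 153 μmol = 1.53×10⁻⁴ mol.
Photon energy at 362 nm: hc/λ = (6.626×10⁻³⁴)(2.998×10⁸)/(362×10⁻⁹) = 5.487×10⁻¹⁹ J.
Energy delivered: (415 mW)(1494 s) = 620.0 J.
Photons incident: 620.0 / 5.487×10⁻¹⁹ = 1.130×10²¹, i.e. 1.130×10²¹/6.022×10²³ = 0.001876 mol.
Photons absorbed: 0.510 × 0.001876 = 9.568×10⁻⁴ mol.
Φ = 1.53×10⁻⁴ mol / 9.568×10⁻⁴ mol photons = 0.160.

Φ = 0.160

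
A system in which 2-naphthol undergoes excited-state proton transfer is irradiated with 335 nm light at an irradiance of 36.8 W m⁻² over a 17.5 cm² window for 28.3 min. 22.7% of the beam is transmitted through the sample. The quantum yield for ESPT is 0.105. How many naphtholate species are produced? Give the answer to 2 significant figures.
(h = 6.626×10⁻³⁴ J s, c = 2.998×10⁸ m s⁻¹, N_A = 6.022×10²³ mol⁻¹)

Photon energy at 335 nm: hc/λ = (6.626×10⁻³⁴)(2.998×10⁸)/(335×10⁻⁹) = 5.930×10⁻¹⁹ J.
Energy delivered: (36.8 W m⁻²)(17.5×10⁻⁴ m²)(1698 s) = 109.4 J.
Photons incident: 109.4 / 5.930×10⁻¹⁹ = 1.845×10²⁰, i.e. 1.845×10²⁰/6.022×10²³ = 3.064×10⁻⁴ mol.
Fraction absorbed: 1 − 22.7/100 = 0.7730.
Photons absorbed: 0.7730 × 3.064×10⁻⁴ = 2.368×10⁻⁴ mol.
Product: Φ × n_abs = 0.105 × 2.368×10⁻⁴ = 2.486×10⁻⁵ mol.
As a count: 2.486×10⁻⁵ × 6.022×10²³ = 1.5×10¹⁹.

1.5×10¹⁹ species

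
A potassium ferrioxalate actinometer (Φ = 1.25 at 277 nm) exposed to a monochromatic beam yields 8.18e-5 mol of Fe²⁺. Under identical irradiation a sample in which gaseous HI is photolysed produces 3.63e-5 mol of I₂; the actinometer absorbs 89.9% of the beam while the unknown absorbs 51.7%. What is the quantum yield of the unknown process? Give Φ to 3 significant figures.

Photons absorbed by the actinometer: 8.18e-5 / 1.25 = 6.544e-5 mol.
Incident flux: 6.544e-5 / 0.899 = 7.279e-5 einstein.
Absorbed by unknown: 0.517 × 7.279e-5 = 3.763e-5 mol.
Φ(unknown) = 3.63e-5 / 3.763e-5 = 0.965.

Φ = 0.965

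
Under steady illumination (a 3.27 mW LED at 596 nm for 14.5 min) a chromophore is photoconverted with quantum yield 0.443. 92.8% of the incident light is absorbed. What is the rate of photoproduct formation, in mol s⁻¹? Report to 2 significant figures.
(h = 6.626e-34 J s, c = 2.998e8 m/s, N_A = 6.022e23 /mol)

Photon energy at 596 nm: hc/λ = (6.626e-34)(2.998e8)/(596e-9) = 3.333e-19 J.
Energy delivered: (3.27 mW)(870 s) = 2.845 J.
Photons incident: 2.845 / 3.333e-19 = 8.536e18, i.e. 8.536e18/6.022e23 = 1.417e-5 mol.
Photons absorbed: 0.928 × 1.417e-5 = 1.315e-5 mol.
Product formed: 0.443 × 1.315e-5 = 5.825e-6 mol.
Rate: 5.825e-6 / 870 s = 6.7e-9 mol s⁻¹.

6.7e-9 mol s⁻¹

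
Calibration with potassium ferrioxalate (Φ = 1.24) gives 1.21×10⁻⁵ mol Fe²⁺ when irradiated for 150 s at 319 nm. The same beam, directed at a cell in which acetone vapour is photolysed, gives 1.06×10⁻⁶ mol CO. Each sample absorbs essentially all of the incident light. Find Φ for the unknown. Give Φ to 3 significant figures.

Φ = 0.109

Photons absorbed by the actinometer: 1.21×10⁻⁵ / 1.24 = 9.758×10⁻⁶ mol.
Φ(unknown) = 1.06×10⁻⁶ / 9.758×10⁻⁶ = 0.109.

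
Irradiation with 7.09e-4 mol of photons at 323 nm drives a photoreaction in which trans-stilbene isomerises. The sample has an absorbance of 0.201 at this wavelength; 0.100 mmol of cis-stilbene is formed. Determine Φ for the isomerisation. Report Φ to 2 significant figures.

Product: 0.100 mmol = 1.00e-4 mol.
Fraction absorbed: 1 − 10^(−0.201) = 0.3705.
Photons absorbed: 0.3705 × 7.09e-4 = 2.627e-4 mol.
Φ = 1.00e-4 mol / 2.627e-4 mol photons = 0.38.

Φ = 0.38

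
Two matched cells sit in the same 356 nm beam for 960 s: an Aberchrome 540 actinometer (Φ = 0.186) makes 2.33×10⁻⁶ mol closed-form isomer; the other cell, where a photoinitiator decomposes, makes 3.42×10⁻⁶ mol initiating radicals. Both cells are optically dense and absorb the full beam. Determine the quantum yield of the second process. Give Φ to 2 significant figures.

Photons absorbed by the actinometer: 2.33×10⁻⁶ / 0.186 = 1.253×10⁻⁵ mol.
Φ(unknown) = 3.42×10⁻⁶ / 1.253×10⁻⁵ = 0.27.

Φ = 0.27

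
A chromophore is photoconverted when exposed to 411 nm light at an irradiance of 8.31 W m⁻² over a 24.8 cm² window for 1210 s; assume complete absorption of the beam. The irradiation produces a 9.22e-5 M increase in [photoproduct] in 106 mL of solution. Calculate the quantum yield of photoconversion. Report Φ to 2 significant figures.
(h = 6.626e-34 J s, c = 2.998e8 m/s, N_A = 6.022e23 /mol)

Product: (9.22e-5 M)(0.106 L) = 9.773e-6 mol.
Photon energy at 411 nm: hc/λ = (6.626e-34)(2.998e8)/(411e-9) = 4.833e-19 J.
Energy delivered: (8.31 W m⁻²)(24.8e-4 m²)(1210 s) = 24.94 J.
Photons incident: 24.94 / 4.833e-19 = 5.160e19, i.e. 5.160e19/6.022e23 = 8.569e-5 mol.
Φ = 9.773e-6 mol / 8.569e-5 mol photons = 0.11.

Φ = 0.11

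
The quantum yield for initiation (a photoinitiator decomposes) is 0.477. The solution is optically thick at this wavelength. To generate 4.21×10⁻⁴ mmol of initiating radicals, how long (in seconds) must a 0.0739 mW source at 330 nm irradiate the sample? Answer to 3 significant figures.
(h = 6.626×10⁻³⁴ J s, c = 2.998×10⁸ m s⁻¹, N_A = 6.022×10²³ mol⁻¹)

Product: 4.21×10⁻⁴ mmol = 4.21×10⁻⁷ mol.
Photons that must be absorbed: 4.21×10⁻⁷ / 0.477 = 8.826×10⁻⁷ mol.
Photon energy: hc/λ = 6.020×10⁻¹⁹ J; per mole, 3.625×10⁵ J mol⁻¹.
Energy required: 8.826×10⁻⁷ × 3.625×10⁵ = 0.3199 J.
Time: 0.3199 J / 7.39e-05 W = 4330 s.

t ≈ 4330 s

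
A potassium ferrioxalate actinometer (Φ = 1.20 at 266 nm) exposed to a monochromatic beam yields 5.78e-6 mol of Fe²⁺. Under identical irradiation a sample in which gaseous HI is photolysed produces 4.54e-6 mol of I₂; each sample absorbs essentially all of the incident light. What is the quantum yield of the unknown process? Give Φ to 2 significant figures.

Photons absorbed by the actinometer: 5.78e-6 / 1.20 = 4.817e-6 mol.
Φ(unknown) = 4.54e-6 / 4.817e-6 = 0.94.

Φ = 0.94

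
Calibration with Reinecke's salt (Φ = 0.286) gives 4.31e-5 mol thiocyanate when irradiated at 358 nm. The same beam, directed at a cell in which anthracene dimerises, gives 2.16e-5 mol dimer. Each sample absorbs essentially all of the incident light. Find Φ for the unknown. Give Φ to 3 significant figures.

Φ = 0.143

Photons absorbed by the actinometer: 4.31e-5 / 0.286 = 1.507e-4 mol.
Φ(unknown) = 2.16e-5 / 1.507e-4 = 0.143.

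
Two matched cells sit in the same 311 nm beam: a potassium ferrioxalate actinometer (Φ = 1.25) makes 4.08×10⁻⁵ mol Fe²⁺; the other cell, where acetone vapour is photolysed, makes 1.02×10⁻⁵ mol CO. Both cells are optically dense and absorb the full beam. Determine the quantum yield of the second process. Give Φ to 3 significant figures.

Photons absorbed by the actinometer: 4.08×10⁻⁵ / 1.25 = 3.264×10⁻⁵ mol.
Φ(unknown) = 1.02×10⁻⁵ / 3.264×10⁻⁵ = 0.313.

Φ = 0.313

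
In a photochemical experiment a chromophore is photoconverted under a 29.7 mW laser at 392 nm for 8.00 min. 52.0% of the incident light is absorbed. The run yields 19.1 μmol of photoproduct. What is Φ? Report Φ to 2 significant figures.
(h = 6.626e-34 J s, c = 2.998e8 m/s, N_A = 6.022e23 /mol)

Product: 19.1 μmol = 1.91e-5 mol.
Photon energy at 392 nm: hc/λ = (6.626e-34)(2.998e8)/(392e-9) = 5.068e-19 J.
Energy delivered: (29.7 mW)(480 s) = 14.26 J.
Photons incident: 14.26 / 5.068e-19 = 2.814e19, i.e. 2.814e19/6.022e23 = 4.673e-5 mol.
Photons absorbed: 0.520 × 4.673e-5 = 2.430e-5 mol.
Φ = 1.91e-5 mol / 2.430e-5 mol photons = 0.79.

Φ = 0.79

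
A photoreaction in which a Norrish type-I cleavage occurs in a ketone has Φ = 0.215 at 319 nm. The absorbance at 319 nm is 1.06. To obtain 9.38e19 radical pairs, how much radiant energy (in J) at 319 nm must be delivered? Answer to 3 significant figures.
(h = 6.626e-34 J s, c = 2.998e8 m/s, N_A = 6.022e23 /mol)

298 J

Product: 9.38e19 / 6.022e23 = 1.558e-4 mol.
Photons that must be absorbed: 1.558e-4 / 0.215 = 7.247e-4 mol.
Fraction absorbed: 1 − 10^(−1.06) = 0.9129.
Incident photons needed: 7.247e-4 / 0.9129 = 7.938e-4 mol.
Photon energy: hc/λ = 6.227e-19 J; per mole, 3.750e5 J mol⁻¹.
Energy required: 7.938e-4 × 3.750e5 = 298 J.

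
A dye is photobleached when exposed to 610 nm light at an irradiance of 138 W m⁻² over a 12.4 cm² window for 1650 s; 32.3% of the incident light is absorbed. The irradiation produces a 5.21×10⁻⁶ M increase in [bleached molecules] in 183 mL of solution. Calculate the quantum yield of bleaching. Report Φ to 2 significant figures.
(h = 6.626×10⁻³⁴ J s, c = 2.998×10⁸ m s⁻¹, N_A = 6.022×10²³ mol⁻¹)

Product: (5.21×10⁻⁶ M)(0.183 L) = 9.534×10⁻⁷ mol.
Photon energy at 610 nm: hc/λ = (6.626×10⁻³⁴)(2.998×10⁸)/(610×10⁻⁹) = 3.257×10⁻¹⁹ J.
Energy delivered: (138 W m⁻²)(12.4×10⁻⁴ m²)(1650 s) = 282.3 J.
Photons incident: 282.3 / 3.257×10⁻¹⁹ = 8.667×10²⁰, i.e. 8.667×10²⁰/6.022×10²³ = 0.001439 mol.
Photons absorbed: 0.323 × 0.001439 = 4.648×10⁻⁴ mol.
Φ = 9.534×10⁻⁷ mol / 4.648×10⁻⁴ mol photons = 0.0021.

Φ = 0.0021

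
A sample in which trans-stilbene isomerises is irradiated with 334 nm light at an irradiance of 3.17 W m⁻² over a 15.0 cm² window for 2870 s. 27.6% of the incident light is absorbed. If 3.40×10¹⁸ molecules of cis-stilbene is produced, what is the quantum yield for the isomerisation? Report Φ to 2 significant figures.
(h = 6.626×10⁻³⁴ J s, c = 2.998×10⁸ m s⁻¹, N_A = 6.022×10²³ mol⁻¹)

Φ = 0.54

Product: 3.40×10¹⁸ / 6.022×10²³ = 5.646×10⁻⁶ mol.
Photon energy at 334 nm: hc/λ = (6.626×10⁻³⁴)(2.998×10⁸)/(334×10⁻⁹) = 5.948×10⁻¹⁹ J.
Energy delivered: (3.17 W m⁻²)(15.0×10⁻⁴ m²)(2870 s) = 13.65 J.
Photons incident: 13.65 / 5.948×10⁻¹⁹ = 2.295×10¹⁹, i.e. 2.295×10¹⁹/6.022×10²³ = 3.811×10⁻⁵ mol.
Photons absorbed: 0.276 × 3.811×10⁻⁵ = 1.052×10⁻⁵ mol.
Φ = 5.646×10⁻⁶ mol / 1.052×10⁻⁵ mol photons = 0.54.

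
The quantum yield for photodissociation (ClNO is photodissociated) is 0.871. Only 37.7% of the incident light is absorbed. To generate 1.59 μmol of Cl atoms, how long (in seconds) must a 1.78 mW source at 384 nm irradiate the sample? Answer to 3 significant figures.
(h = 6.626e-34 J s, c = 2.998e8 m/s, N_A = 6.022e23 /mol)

t ≈ 847 s

Product: 1.59 μmol = 1.59e-6 mol.
Photons that must be absorbed: 1.59e-6 / 0.871 = 1.825e-6 mol.
Incident photons needed: 1.825e-6 / 0.377 = 4.841e-6 mol.
Photon energy: hc/λ = 5.173e-19 J; per mole, 3.115e5 J mol⁻¹.
Energy required: 4.841e-6 × 3.115e5 = 1.508 J.
Time: 1.508 J / 0.00178 W = 847 s.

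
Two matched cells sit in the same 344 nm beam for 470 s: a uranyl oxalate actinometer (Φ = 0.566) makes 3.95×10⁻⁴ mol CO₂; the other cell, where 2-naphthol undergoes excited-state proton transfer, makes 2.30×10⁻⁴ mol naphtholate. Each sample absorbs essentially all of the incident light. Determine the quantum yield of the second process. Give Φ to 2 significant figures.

Photons absorbed by the actinometer: 3.95×10⁻⁴ / 0.566 = 6.979×10⁻⁴ mol.
Φ(unknown) = 2.30×10⁻⁴ / 6.979×10⁻⁴ = 0.33.

Φ = 0.33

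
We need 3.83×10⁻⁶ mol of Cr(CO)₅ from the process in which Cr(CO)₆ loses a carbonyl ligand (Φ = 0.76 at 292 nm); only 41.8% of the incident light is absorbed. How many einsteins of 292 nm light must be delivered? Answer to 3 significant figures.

Photons that must be absorbed: 3.83×10⁻⁶ / 0.76 = 5.039×10⁻⁶ mol.
Incident photons needed: 5.039×10⁻⁶ / 0.418 = 1.206×10⁻⁵ mol.

1.21×10⁻⁵ einstein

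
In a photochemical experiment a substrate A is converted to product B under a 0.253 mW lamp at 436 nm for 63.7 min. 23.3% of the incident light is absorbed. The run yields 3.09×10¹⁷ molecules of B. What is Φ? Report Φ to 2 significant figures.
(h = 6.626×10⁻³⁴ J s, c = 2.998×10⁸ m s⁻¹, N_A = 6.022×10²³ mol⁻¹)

Φ = 0.62

Product: 3.09×10¹⁷ / 6.022×10²³ = 5.131×10⁻⁷ mol.
Photon energy at 436 nm: hc/λ = (6.626×10⁻³⁴)(2.998×10⁸)/(436×10⁻⁹) = 4.556×10⁻¹⁹ J.
Energy delivered: (0.253 mW)(3822 s) = 0.9670 J.
Photons incident: 0.9670 / 4.556×10⁻¹⁹ = 2.122×10¹⁸, i.e. 2.122×10¹⁸/6.022×10²³ = 3.524×10⁻⁶ mol.
Photons absorbed: 0.233 × 3.524×10⁻⁶ = 8.211×10⁻⁷ mol.
Φ = 5.131×10⁻⁷ mol / 8.211×10⁻⁷ mol photons = 0.62.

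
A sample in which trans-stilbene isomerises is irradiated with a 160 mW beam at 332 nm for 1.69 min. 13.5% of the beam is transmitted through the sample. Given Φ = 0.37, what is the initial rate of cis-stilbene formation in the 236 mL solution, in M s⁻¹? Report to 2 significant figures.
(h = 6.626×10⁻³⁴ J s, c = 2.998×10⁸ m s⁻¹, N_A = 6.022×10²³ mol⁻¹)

6.0×10⁻⁷ M s⁻¹

Photon energy at 332 nm: hc/λ = (6.626×10⁻³⁴)(2.998×10⁸)/(332×10⁻⁹) = 5.983×10⁻¹⁹ J.
Energy delivered: (160 mW)(101.4 s) = 16.22 J.
Photons incident: 16.22 / 5.983×10⁻¹⁹ = 2.711×10¹⁹, i.e. 2.711×10¹⁹/6.022×10²³ = 4.502×10⁻⁵ mol.
Fraction absorbed: 1 − 13.5/100 = 0.8650.
Photons absorbed: 0.8650 × 4.502×10⁻⁵ = 3.894×10⁻⁵ mol.
Product formed: 0.37 × 3.894×10⁻⁵ = 1.441×10⁻⁵ mol.
Rate: 1.441×10⁻⁵ mol / (101.4 s × 0.236 L) = 6.0×10⁻⁷ M s⁻¹.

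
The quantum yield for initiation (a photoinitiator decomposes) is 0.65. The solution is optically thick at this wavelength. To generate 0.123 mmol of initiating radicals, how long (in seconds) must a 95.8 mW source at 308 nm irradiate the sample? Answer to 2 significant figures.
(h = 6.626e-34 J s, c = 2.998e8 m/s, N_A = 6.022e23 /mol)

t ≈ 770 s

Product: 0.123 mmol = 1.23e-4 mol.
Photons that must be absorbed: 1.23e-4 / 0.65 = 1.892e-4 mol.
Photon energy: hc/λ = 6.450e-19 J; per mole, 3.884e5 J mol⁻¹.
Energy required: 1.892e-4 × 3.884e5 = 73.49 J.
Time: 73.49 J / 0.0958 W = 770 s.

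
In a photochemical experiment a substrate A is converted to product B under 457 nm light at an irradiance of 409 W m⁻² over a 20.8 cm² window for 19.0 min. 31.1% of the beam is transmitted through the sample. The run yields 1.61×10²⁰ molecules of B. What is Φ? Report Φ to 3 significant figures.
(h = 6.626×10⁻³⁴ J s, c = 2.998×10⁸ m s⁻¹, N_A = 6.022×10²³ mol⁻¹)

Φ = 0.105

Product: 1.61×10²⁰ / 6.022×10²³ = 2.674×10⁻⁴ mol.
Photon energy at 457 nm: hc/λ = (6.626×10⁻³⁴)(2.998×10⁸)/(457×10⁻⁹) = 4.347×10⁻¹⁹ J.
Energy delivered: (409 W m⁻²)(20.8×10⁻⁴ m²)(1140 s) = 969.8 J.
Photons incident: 969.8 / 4.347×10⁻¹⁹ = 2.231×10²¹, i.e. 2.231×10²¹/6.022×10²³ = 0.003705 mol.
Fraction absorbed: 1 − 31.1/100 = 0.6890.
Photons absorbed: 0.6890 × 0.003705 = 0.002553 mol.
Φ = 2.674×10⁻⁴ mol / 0.002553 mol photons = 0.105.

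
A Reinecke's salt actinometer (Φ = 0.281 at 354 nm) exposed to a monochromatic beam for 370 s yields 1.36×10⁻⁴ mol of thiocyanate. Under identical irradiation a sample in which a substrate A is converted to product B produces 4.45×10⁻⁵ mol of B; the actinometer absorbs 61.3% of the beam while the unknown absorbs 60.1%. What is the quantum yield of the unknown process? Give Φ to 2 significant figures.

Photons absorbed by the actinometer: 1.36×10⁻⁴ / 0.281 = 4.840×10⁻⁴ mol.
Incident flux: 4.840×10⁻⁴ / 0.613 = 7.896×10⁻⁴ einstein.
Absorbed by unknown: 0.601 × 7.896×10⁻⁴ = 4.745×10⁻⁴ mol.
Φ(unknown) = 4.45×10⁻⁵ / 4.745×10⁻⁴ = 0.094.

Φ = 0.094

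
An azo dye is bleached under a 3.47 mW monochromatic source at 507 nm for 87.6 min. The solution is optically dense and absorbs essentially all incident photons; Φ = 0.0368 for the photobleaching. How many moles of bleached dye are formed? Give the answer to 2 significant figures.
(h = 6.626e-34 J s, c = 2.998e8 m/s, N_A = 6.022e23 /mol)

Photon energy at 507 nm: hc/λ = (6.626e-34)(2.998e8)/(507e-9) = 3.918e-19 J.
Energy delivered: (3.47 mW)(5256 s) = 18.24 J.
Photons incident: 18.24 / 3.918e-19 = 4.655e19, i.e. 4.655e19/6.022e23 = 7.730e-5 mol.
Product: Φ × n_abs = 0.0368 × 7.730e-5 = 2.845e-6 mol.

2.8e-6 mol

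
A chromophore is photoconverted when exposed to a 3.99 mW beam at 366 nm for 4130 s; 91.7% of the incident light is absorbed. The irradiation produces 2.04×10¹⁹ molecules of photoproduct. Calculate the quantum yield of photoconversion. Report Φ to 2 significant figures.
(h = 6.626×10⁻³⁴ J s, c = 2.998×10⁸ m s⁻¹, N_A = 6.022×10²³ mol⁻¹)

Φ = 0.73

Product: 2.04×10¹⁹ / 6.022×10²³ = 3.388×10⁻⁵ mol.
Photon energy at 366 nm: hc/λ = (6.626×10⁻³⁴)(2.998×10⁸)/(366×10⁻⁹) = 5.428×10⁻¹⁹ J.
Energy delivered: (3.99 mW)(4130 s) = 16.48 J.
Photons incident: 16.48 / 5.428×10⁻¹⁹ = 3.036×10¹⁹, i.e. 3.036×10¹⁹/6.022×10²³ = 5.042×10⁻⁵ mol.
Photons absorbed: 0.917 × 5.042×10⁻⁵ = 4.624×10⁻⁵ mol.
Φ = 3.388×10⁻⁵ mol / 4.624×10⁻⁵ mol photons = 0.73.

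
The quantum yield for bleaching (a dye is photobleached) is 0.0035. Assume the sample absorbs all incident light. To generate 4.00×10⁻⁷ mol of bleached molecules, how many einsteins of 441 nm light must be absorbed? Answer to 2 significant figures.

1.1×10⁻⁴ einstein

Photons that must be absorbed: 4.00×10⁻⁷ / 0.0035 = 1.143×10⁻⁴ mol.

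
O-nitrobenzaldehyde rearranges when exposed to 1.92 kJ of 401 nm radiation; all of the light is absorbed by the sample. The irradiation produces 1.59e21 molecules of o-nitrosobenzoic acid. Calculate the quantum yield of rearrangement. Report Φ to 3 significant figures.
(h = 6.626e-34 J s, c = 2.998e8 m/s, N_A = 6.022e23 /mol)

Φ = 0.410

Product: 1.59e21 / 6.022e23 = 0.002640 mol.
Photon energy at 401 nm: hc/λ = (6.626e-34)(2.998e8)/(401e-9) = 4.954e-19 J.
Incident energy: 1.92 kJ = 1920 J.
Photons incident: 1920 / 4.954e-19 = 3.876e21, i.e. 3.876e21/6.022e23 = 0.006436 mol.
Φ = 0.002640 mol / 0.006436 mol photons = 0.410.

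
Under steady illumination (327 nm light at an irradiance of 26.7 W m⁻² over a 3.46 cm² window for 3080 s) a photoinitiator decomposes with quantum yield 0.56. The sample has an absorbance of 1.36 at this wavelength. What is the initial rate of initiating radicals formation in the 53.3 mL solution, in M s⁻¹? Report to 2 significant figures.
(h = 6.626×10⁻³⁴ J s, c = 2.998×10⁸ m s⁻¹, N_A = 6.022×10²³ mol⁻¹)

2.5×10⁻⁷ M s⁻¹

Photon energy at 327 nm: hc/λ = (6.626×10⁻³⁴)(2.998×10⁸)/(327×10⁻⁹) = 6.075×10⁻¹⁹ J.
Energy delivered: (26.7 W m⁻²)(3.46×10⁻⁴ m²)(3080 s) = 28.45 J.
Photons incident: 28.45 / 6.075×10⁻¹⁹ = 4.683×10¹⁹, i.e. 4.683×10¹⁹/6.022×10²³ = 7.776×10⁻⁵ mol.
Fraction absorbed: 1 − 10^(−1.36) = 0.9563.
Photons absorbed: 0.9563 × 7.776×10⁻⁵ = 7.436×10⁻⁵ mol.
Product formed: 0.56 × 7.436×10⁻⁵ = 4.164×10⁻⁵ mol.
Rate: 4.164×10⁻⁵ mol / (3080 s × 0.0533 L) = 2.5×10⁻⁷ M s⁻¹.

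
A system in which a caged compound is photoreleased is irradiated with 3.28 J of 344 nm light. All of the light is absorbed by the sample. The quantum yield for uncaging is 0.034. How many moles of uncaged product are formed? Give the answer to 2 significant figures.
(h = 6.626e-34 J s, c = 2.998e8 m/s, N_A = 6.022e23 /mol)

Photon energy at 344 nm: hc/λ = (6.626e-34)(2.998e8)/(344e-9) = 5.775e-19 J.
Photons incident: 3.28 / 5.775e-19 = 5.680e18, i.e. 5.680e18/6.022e23 = 9.432e-6 mol.
Product: Φ × n_abs = 0.034 × 9.432e-6 = 3.207e-7 mol.

3.2e-7 mol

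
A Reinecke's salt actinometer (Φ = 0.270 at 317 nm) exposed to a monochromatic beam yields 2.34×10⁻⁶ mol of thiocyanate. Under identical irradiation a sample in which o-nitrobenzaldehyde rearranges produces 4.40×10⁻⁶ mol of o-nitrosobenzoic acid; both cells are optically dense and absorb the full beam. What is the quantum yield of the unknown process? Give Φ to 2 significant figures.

Photons absorbed by the actinometer: 2.34×10⁻⁶ / 0.270 = 8.667×10⁻⁶ mol.
Φ(unknown) = 4.40×10⁻⁶ / 8.667×10⁻⁶ = 0.51.

Φ = 0.51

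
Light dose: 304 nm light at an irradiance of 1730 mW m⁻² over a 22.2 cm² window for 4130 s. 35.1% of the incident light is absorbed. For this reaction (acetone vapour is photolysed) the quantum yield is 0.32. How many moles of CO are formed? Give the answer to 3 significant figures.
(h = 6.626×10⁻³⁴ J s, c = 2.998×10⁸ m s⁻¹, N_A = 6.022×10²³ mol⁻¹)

Photon energy at 304 nm: hc/λ = (6.626×10⁻³⁴)(2.998×10⁸)/(304×10⁻⁹) = 6.534×10⁻¹⁹ J.
Energy delivered: (1730 mW m⁻²)(22.2×10⁻⁴ m²)(4130 s) = 15.86 J.
Photons incident: 15.86 / 6.534×10⁻¹⁹ = 2.427×10¹⁹, i.e. 2.427×10¹⁹/6.022×10²³ = 4.030×10⁻⁵ mol.
Photons absorbed: 0.351 × 4.030×10⁻⁵ = 1.415×10⁻⁵ mol.
Product: Φ × n_abs = 0.32 × 1.415×10⁻⁵ = 4.528×10⁻⁶ mol.

4.53×10⁻⁶ mol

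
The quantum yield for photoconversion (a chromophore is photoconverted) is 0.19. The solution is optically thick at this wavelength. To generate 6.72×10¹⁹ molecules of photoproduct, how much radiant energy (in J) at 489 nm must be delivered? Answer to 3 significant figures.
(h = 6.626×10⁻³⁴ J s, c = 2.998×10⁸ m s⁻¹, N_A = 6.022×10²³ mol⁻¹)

Product: 6.72×10¹⁹ / 6.022×10²³ = 1.116×10⁻⁴ mol.
Photons that must be absorbed: 1.116×10⁻⁴ / 0.19 = 5.874×10⁻⁴ mol.
Photon energy: hc/λ = 4.062×10⁻¹⁹ J; per mole, 2.446×10⁵ J mol⁻¹.
Energy required: 5.874×10⁻⁴ × 2.446×10⁵ = 144 J.

144 J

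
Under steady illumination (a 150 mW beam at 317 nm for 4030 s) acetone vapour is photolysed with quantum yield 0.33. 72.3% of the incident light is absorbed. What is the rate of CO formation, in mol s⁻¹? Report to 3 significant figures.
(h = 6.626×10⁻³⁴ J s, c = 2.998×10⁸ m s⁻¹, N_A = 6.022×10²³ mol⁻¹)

Photon energy at 317 nm: hc/λ = (6.626×10⁻³⁴)(2.998×10⁸)/(317×10⁻⁹) = 6.266×10⁻¹⁹ J.
Energy delivered: (150 mW)(4030 s) = 604.5 J.
Photons incident: 604.5 / 6.266×10⁻¹⁹ = 9.647×10²⁰, i.e. 9.647×10²⁰/6.022×10²³ = 0.001602 mol.
Photons absorbed: 0.723 × 0.001602 = 0.001158 mol.
Product formed: 0.33 × 0.001158 = 3.821×10⁻⁴ mol.
Rate: 3.821×10⁻⁴ / 4030 s = 9.48×10⁻⁸ mol s⁻¹.

9.48×10⁻⁸ mol s⁻¹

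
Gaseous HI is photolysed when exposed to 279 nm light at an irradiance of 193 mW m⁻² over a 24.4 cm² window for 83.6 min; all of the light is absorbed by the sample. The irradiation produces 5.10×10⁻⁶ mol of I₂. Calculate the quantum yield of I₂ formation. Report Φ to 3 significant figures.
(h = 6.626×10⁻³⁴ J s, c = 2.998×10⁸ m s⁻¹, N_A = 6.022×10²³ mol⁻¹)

Photon energy at 279 nm: hc/λ = (6.626×10⁻³⁴)(2.998×10⁸)/(279×10⁻⁹) = 7.120×10⁻¹⁹ J.
Energy delivered: (193 mW m⁻²)(24.4×10⁻⁴ m²)(5016 s) = 2.362 J.
Photons incident: 2.362 / 7.120×10⁻¹⁹ = 3.317×10¹⁸, i.e. 3.317×10¹⁸/6.022×10²³ = 5.508×10⁻⁶ mol.
Φ = 5.10×10⁻⁶ mol / 5.508×10⁻⁶ mol photons = 0.926.

Φ = 0.926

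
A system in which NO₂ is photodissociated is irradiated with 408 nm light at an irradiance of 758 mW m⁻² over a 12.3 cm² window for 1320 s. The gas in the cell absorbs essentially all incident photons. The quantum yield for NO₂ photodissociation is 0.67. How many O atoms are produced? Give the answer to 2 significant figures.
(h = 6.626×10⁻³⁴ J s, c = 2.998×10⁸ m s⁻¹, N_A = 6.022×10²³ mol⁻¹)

Photon energy at 408 nm: hc/λ = (6.626×10⁻³⁴)(2.998×10⁸)/(408×10⁻⁹) = 4.869×10⁻¹⁹ J.
Energy delivered: (758 mW m⁻²)(12.3×10⁻⁴ m²)(1320 s) = 1.231 J.
Photons incident: 1.231 / 4.869×10⁻¹⁹ = 2.528×10¹⁸, i.e. 2.528×10¹⁸/6.022×10²³ = 4.198×10⁻⁶ mol.
Product: Φ × n_abs = 0.67 × 4.198×10⁻⁶ = 2.813×10⁻⁶ mol.
As a count: 2.813×10⁻⁶ × 6.022×10²³ = 1.7×10¹⁸.

1.7×10¹⁸ atoms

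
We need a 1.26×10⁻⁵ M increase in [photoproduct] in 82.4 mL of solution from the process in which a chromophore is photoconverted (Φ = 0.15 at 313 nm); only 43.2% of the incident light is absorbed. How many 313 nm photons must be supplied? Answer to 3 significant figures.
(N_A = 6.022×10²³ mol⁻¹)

9.65×10¹⁸ photons

Product: (1.26×10⁻⁵ M)(0.0824 L) = 1.038×10⁻⁶ mol.
Photons that must be absorbed: 1.038×10⁻⁶ / 0.15 = 6.920×10⁻⁶ mol.
Incident photons needed: 6.920×10⁻⁶ / 0.432 = 1.602×10⁻⁵ mol.
Photon count: 1.602×10⁻⁵ × 6.022×10²³ = 9.65×10¹⁸.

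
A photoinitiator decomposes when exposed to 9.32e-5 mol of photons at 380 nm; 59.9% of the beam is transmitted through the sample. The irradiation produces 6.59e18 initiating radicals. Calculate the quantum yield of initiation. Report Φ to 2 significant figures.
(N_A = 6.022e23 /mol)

Φ = 0.29

Product: 6.59e18 / 6.022e23 = 1.094e-5 mol.
Fraction absorbed: 1 − 59.9/100 = 0.4010.
Photons absorbed: 0.4010 × 9.32e-5 = 3.737e-5 mol.
Φ = 1.094e-5 mol / 3.737e-5 mol photons = 0.29.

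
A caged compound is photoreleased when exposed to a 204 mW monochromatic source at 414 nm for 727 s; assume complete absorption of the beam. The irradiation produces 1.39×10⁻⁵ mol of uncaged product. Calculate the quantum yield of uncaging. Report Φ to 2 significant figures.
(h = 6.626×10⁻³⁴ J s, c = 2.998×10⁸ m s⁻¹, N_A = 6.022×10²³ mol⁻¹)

Φ = 0.027

Photon energy at 414 nm: hc/λ = (6.626×10⁻³⁴)(2.998×10⁸)/(414×10⁻⁹) = 4.798×10⁻¹⁹ J.
Energy delivered: (204 mW)(727 s) = 148.3 J.
Photons incident: 148.3 / 4.798×10⁻¹⁹ = 3.091×10²⁰, i.e. 3.091×10²⁰/6.022×10²³ = 5.133×10⁻⁴ mol.
Φ = 1.39×10⁻⁵ mol / 5.133×10⁻⁴ mol photons = 0.027.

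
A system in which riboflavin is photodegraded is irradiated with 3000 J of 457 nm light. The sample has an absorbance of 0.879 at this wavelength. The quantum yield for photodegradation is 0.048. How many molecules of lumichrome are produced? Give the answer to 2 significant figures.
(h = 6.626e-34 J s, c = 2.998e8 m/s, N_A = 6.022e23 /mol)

Photon energy at 457 nm: hc/λ = (6.626e-34)(2.998e8)/(457e-9) = 4.347e-19 J.
Photons incident: 3000 / 4.347e-19 = 6.901e21, i.e. 6.901e21/6.022e23 = 0.01146 mol.
Fraction absorbed: 1 − 10^(−0.879) = 0.8679.
Photons absorbed: 0.8679 × 0.01146 = 0.009946 mol.
Product: Φ × n_abs = 0.048 × 0.009946 = 4.774e-4 mol.
As a count: 4.774e-4 × 6.022e23 = 2.9e20.

2.9e20 molecules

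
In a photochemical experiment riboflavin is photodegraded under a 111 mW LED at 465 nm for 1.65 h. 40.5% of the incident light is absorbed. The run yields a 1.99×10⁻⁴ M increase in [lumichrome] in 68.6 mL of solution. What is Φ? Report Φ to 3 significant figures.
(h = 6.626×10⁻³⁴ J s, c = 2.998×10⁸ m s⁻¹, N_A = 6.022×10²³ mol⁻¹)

Product: (1.99×10⁻⁴ M)(0.0686 L) = 1.365×10⁻⁵ mol.
Photon energy at 465 nm: hc/λ = (6.626×10⁻³⁴)(2.998×10⁸)/(465×10⁻⁹) = 4.272×10⁻¹⁹ J.
Energy delivered: (111 mW)(5940 s) = 659.3 J.
Photons incident: 659.3 / 4.272×10⁻¹⁹ = 1.543×10²¹, i.e. 1.543×10²¹/6.022×10²³ = 0.002562 mol.
Photons absorbed: 0.405 × 0.002562 = 0.001038 mol.
Φ = 1.365×10⁻⁵ mol / 0.001038 mol photons = 0.0132.

Φ = 0.0132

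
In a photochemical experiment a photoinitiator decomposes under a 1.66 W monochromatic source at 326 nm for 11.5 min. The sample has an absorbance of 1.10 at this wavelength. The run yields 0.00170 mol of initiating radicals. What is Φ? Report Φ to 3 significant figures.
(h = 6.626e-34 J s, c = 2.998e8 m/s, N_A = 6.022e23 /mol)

Φ = 0.592

Photon energy at 326 nm: hc/λ = (6.626e-34)(2.998e8)/(326e-9) = 6.093e-19 J.
Energy delivered: (1.66 W)(690 s) = 1145 J.
Photons incident: 1145 / 6.093e-19 = 1.879e21, i.e. 1.879e21/6.022e23 = 0.003120 mol.
Fraction absorbed: 1 − 10^(−1.10) = 0.9206.
Photons absorbed: 0.9206 × 0.003120 = 0.002872 mol.
Φ = 0.00170 mol / 0.002872 mol photons = 0.592.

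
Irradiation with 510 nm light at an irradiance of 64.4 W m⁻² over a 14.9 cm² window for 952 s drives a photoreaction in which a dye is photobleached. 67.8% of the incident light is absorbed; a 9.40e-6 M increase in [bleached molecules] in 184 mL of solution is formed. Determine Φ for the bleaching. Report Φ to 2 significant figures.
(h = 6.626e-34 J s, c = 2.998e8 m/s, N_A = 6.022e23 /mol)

Φ = 0.0066

Product: (9.40e-6 M)(0.184 L) = 1.730e-6 mol.
Photon energy at 510 nm: hc/λ = (6.626e-34)(2.998e8)/(510e-9) = 3.895e-19 J.
Energy delivered: (64.4 W m⁻²)(14.9e-4 m²)(952 s) = 91.35 J.
Photons incident: 91.35 / 3.895e-19 = 2.345e20, i.e. 2.345e20/6.022e23 = 3.894e-4 mol.
Photons absorbed: 0.678 × 3.894e-4 = 2.640e-4 mol.
Φ = 1.730e-6 mol / 2.640e-4 mol photons = 0.0066.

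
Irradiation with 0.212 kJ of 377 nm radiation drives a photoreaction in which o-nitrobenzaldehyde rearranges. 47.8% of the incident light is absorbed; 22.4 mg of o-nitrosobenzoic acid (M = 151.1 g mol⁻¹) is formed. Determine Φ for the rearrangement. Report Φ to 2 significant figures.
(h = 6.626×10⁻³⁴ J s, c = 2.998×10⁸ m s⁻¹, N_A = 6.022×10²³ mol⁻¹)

Φ = 0.46

Product: 22.4 mg / 151.1 g mol⁻¹ = 1.482×10⁻⁴ mol.
Photon energy at 377 nm: hc/λ = (6.626×10⁻³⁴)(2.998×10⁸)/(377×10⁻⁹) = 5.269×10⁻¹⁹ J.
Incident energy: 0.212 kJ = 212 J.
Photons incident: 212 / 5.269×10⁻¹⁹ = 4.024×10²⁰, i.e. 4.024×10²⁰/6.022×10²³ = 6.682×10⁻⁴ mol.
Photons absorbed: 0.478 × 6.682×10⁻⁴ = 3.194×10⁻⁴ mol.
Φ = 1.482×10⁻⁴ mol / 3.194×10⁻⁴ mol photons = 0.46.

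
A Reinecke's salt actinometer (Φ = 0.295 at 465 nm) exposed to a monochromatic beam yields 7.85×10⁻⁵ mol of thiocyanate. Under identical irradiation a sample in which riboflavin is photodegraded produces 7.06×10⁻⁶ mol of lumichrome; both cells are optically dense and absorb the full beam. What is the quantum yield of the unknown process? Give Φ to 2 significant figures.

Φ = 0.027

Photons absorbed by the actinometer: 7.85×10⁻⁵ / 0.295 = 2.661×10⁻⁴ mol.
Φ(unknown) = 7.06×10⁻⁶ / 2.661×10⁻⁴ = 0.027.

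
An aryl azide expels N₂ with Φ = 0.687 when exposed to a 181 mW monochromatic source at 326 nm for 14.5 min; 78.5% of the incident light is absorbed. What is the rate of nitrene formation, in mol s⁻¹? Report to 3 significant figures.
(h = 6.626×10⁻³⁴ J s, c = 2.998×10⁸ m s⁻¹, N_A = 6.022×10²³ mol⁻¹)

Photon energy at 326 nm: hc/λ = (6.626×10⁻³⁴)(2.998×10⁸)/(326×10⁻⁹) = 6.093×10⁻¹⁹ J.
Energy delivered: (181 mW)(870 s) = 157.5 J.
Photons incident: 157.5 / 6.093×10⁻¹⁹ = 2.585×10²⁰, i.e. 2.585×10²⁰/6.022×10²³ = 4.293×10⁻⁴ mol.
Photons absorbed: 0.785 × 4.293×10⁻⁴ = 3.370×10⁻⁴ mol.
Product formed: 0.687 × 3.370×10⁻⁴ = 2.315×10⁻⁴ mol.
Rate: 2.315×10⁻⁴ / 870 s = 2.66×10⁻⁷ mol s⁻¹.

2.66×10⁻⁷ mol s⁻¹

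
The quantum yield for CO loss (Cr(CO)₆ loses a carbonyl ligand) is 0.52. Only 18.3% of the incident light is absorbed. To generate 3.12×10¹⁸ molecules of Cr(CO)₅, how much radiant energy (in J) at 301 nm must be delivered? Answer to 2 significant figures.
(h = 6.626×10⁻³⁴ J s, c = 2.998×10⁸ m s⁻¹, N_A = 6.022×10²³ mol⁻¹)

Product: 3.12×10¹⁸ / 6.022×10²³ = 5.181×10⁻⁶ mol.
Photons that must be absorbed: 5.181×10⁻⁶ / 0.52 = 9.963×10⁻⁶ mol.
Incident photons needed: 9.963×10⁻⁶ / 0.183 = 5.444×10⁻⁵ mol.
Photon energy: hc/λ = 6.600×10⁻¹⁹ J; per mole, 3.975×10⁵ J mol⁻¹.
Energy required: 5.444×10⁻⁵ × 3.975×10⁵ = 22 J.

22 J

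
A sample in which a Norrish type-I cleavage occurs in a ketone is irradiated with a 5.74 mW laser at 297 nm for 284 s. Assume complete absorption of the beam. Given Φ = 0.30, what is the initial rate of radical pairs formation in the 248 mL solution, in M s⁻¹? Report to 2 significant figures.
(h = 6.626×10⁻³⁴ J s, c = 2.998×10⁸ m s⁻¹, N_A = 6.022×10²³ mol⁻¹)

Photon energy at 297 nm: hc/λ = (6.626×10⁻³⁴)(2.998×10⁸)/(297×10⁻⁹) = 6.688×10⁻¹⁹ J.
Energy delivered: (5.74 mW)(284 s) = 1.630 J.
Photons incident: 1.630 / 6.688×10⁻¹⁹ = 2.437×10¹⁸, i.e. 2.437×10¹⁸/6.022×10²³ = 4.047×10⁻⁶ mol.
Product formed: 0.30 × 4.047×10⁻⁶ = 1.214×10⁻⁶ mol.
Rate: 1.214×10⁻⁶ mol / (284 s × 0.248 L) = 1.7×10⁻⁸ M s⁻¹.

1.7×10⁻⁸ M s⁻¹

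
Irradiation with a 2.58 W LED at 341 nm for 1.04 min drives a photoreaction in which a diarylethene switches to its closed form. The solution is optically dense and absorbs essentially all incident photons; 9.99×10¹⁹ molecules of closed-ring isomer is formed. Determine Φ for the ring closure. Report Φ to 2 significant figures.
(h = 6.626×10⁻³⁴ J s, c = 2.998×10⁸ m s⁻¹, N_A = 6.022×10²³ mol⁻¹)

Product: 9.99×10¹⁹ / 6.022×10²³ = 1.659×10⁻⁴ mol.
Photon energy at 341 nm: hc/λ = (6.626×10⁻³⁴)(2.998×10⁸)/(341×10⁻⁹) = 5.825×10⁻¹⁹ J.
Energy delivered: (2.58 W)(62.4 s) = 161.0 J.
Photons incident: 161.0 / 5.825×10⁻¹⁹ = 2.764×10²⁰, i.e. 2.764×10²⁰/6.022×10²³ = 4.590×10⁻⁴ mol.
Φ = 1.659×10⁻⁴ mol / 4.590×10⁻⁴ mol photons = 0.36.

Φ = 0.36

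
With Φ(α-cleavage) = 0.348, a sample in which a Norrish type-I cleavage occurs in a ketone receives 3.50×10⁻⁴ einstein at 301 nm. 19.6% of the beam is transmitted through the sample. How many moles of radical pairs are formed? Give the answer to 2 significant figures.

Fraction absorbed: 1 − 19.6/100 = 0.8040.
Photons absorbed: 0.8040 × 3.50×10⁻⁴ = 2.814×10⁻⁴ mol.
Product: Φ × n_abs = 0.348 × 2.814×10⁻⁴ = 9.793×10⁻⁵ mol.

9.8×10⁻⁵ mol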